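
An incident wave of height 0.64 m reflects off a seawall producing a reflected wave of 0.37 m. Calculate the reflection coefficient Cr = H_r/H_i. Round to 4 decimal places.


Cr = H_r / H_i
Cr = 0.37 / 0.64
Cr = 0.5781

0.5781


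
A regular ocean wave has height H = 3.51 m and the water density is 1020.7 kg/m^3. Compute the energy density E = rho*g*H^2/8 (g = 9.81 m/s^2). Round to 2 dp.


E = (1/8) * rho * g * H^2
E = (1/8) * 1020.7 * 9.81 * 3.51^2
E = 0.125 * 1020.7 * 9.81 * 12.3201
E = 15420.25 J/m^2

15420.25


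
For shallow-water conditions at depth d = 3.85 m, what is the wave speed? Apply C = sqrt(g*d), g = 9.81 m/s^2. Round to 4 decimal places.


Using the shallow-water approximation:
C = sqrt(g * d) = sqrt(9.81 * 3.85)
C = sqrt(37.7685)
C = 6.1456 m/s

6.1456


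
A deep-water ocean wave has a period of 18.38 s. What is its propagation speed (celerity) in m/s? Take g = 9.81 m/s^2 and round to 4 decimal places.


We use the deep-water celerity formula:
C = g * T / (2 * pi)
C = 9.81 * 18.38 / (2 * 3.14159...)
C = 180.307800 / 6.283185
C = 28.6969 m/s

28.6969


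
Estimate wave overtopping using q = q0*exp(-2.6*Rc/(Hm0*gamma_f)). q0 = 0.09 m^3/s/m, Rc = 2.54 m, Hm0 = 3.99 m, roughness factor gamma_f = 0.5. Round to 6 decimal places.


q = q0 * exp(-2.6 * Rc / (Hm0 * gamma_f))
Exponent = -2.6 * 2.54 / (3.99 * 0.5)
= -2.6 * 2.54 / 1.9950
= -3.310276
exp(-3.310276) = 0.036506
q = 0.09 * 0.036506
q = 0.003286 m^3/s/m

0.003286


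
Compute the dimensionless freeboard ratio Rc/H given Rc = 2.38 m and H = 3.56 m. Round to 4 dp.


Relative freeboard = Rc / H
= 2.38 / 3.56
= 0.6685

0.6685


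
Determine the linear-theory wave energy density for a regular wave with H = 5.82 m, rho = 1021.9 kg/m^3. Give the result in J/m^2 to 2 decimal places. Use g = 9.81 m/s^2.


E = (1/8) * rho * g * H^2
E = (1/8) * 1021.9 * 9.81 * 5.82^2
E = 0.125 * 1021.9 * 9.81 * 33.8724
E = 42445.67 J/m^2

42445.67


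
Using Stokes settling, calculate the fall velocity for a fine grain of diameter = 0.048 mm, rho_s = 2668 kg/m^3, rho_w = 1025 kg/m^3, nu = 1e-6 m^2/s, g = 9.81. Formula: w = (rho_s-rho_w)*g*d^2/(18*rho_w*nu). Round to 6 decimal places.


w = (rho_s - rho_w) * g * d^2 / (18 * rho_w * nu)
d = 0.048 mm = 0.000048 m
rho_s - rho_w = 2668 - 1025 = 1643
Numerator = 1643 * 9.81 * (0.000048)^2 = 0.000037135480
Denominator = 18 * 1025 * 1e-6 = 0.018450
w = 0.002013 m/s

0.002013


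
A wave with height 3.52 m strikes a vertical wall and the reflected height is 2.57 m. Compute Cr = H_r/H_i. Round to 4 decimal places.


Cr = H_r / H_i
Cr = 2.57 / 3.52
Cr = 0.7301

0.7301


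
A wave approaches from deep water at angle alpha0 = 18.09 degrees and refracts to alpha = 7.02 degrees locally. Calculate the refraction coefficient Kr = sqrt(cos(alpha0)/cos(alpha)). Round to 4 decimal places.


Kr = sqrt(cos(alpha0) / cos(alpha))
cos(18.09) = 0.950570
cos(7.02) = 0.992504
Kr = sqrt(0.950570 / 0.992504)
Kr = sqrt(0.957750)
Kr = 0.9786

0.9786


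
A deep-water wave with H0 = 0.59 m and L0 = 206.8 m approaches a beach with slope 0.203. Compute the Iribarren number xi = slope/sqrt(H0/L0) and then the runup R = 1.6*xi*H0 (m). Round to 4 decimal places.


xi = slope / sqrt(H0/L0)
H0/L0 = 0.59/206.8 = 0.002853
sqrt(0.002853) = 0.053413
xi = 0.203 / 0.053413 = 3.800540
R = 1.6 * xi * H0 = 1.6 * 3.800540 * 0.59
R = 3.5877 m

3.5877


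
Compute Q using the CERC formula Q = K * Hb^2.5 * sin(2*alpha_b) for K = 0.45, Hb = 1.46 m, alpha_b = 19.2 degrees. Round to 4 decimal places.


Q = K * Hb^2.5 * sin(2 * alpha_b)
Hb^2.5 = 1.46^2.5 = 2.575622
sin(2 * 19.2) = sin(38.4) = 0.621148
Q = 0.45 * 2.575622 * 0.621148
Q = 0.7199 m^3/s

0.7199


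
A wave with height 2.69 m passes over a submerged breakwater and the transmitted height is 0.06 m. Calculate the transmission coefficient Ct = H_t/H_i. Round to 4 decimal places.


Ct = H_t / H_i
Ct = 0.06 / 2.69
Ct = 0.0223

0.0223


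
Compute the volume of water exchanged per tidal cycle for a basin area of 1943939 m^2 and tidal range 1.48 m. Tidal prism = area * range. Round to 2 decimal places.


Tidal prism = Area * Tidal range
P = 1943939 * 1.48
P = 2877029.72 m^3

2877029.72


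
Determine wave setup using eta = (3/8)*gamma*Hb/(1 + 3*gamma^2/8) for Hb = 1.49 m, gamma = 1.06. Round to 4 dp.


eta = (3/8) * gamma * Hb / (1 + 3*gamma^2/8)
Numerator = (3/8) * 1.06 * 1.49 = 0.592275
Denominator = 1 + 3*1.06^2/8 = 1 + 0.421350 = 1.421350
eta = 0.592275 / 1.421350
eta = 0.4167 m

0.4167


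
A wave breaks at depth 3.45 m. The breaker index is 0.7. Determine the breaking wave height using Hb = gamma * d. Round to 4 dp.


Hb = gamma * d
Hb = 0.7 * 3.45
Hb = 2.4150 m

2.4150


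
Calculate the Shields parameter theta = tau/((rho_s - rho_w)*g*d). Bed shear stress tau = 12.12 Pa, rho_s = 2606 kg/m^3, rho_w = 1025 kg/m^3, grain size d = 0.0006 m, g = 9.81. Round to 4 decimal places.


theta = tau / ((rho_s - rho_w) * g * d)
rho_s - rho_w = 2606 - 1025 = 1581
Denominator = 1581 * 9.81 * 0.0006 = 9.305766
theta = 12.12 / 9.305766
theta = 1.3024

1.3024


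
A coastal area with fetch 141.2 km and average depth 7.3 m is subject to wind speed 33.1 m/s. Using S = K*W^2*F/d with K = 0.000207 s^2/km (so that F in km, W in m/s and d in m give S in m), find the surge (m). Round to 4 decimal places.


S = K * W^2 * F / d
W^2 = 33.1^2 = 1095.61
S = 0.000207 * 1095.61 * 141.2 / 7.3
Numerator = 0.000207 * 1095.61 * 141.2 = 32.022927
S = 32.022927 / 7.3 = 4.3867 m

4.3867


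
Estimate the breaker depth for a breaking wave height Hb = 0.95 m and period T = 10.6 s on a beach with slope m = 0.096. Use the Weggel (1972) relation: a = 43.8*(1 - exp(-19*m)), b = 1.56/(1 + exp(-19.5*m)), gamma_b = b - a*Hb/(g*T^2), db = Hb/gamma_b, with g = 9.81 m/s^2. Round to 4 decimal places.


a = 43.8 * (1 - exp(-19 * m))
exp(-19 * 0.096) = exp(-1.8240) = 0.161379
a = 43.8 * (1 - 0.161379) = 36.731602
b = 1.56 / (1 + exp(-19.5 * m))
exp(-19.5 * 0.096) = exp(-1.8720) = 0.153816
b = 1.56 / (1 + 0.153816) = 1.352036
Hb / (g * T^2) = 0.95 / (9.81 * 10.6^2) = 0.95 / 1102.2516 = 0.00086187
gamma_b = b - a * Hb/(g*T^2) = 1.352036 - 36.731602 * 0.00086187 = 1.320378
db = Hb / gamma_b = 0.95 / 1.320378
db = 0.7195 m

0.7195


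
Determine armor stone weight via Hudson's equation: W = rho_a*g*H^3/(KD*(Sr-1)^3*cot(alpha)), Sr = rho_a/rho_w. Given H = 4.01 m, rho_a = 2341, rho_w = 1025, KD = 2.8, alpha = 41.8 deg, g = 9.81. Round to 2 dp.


Sr = rho_a / rho_w = 2341 / 1025 = 2.283902
(Sr - 1) = 1.283902
(Sr - 1)^3 = 2.116392
cot(41.8) = 1 / tan(41.8) = 1 / 0.894103 = 1.118439
Numerator = 2341 * 9.81 * 4.01^3 = 1480824.3220
Denominator = 2.8 * 2.116392 * 1.118439 = 6.627755
W = 1480824.3220 / 6.627755
W = 223427.73 N

223427.73


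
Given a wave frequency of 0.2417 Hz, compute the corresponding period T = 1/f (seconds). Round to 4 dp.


T = 1 / f
T = 1 / 0.2417
T = 4.1374 s

4.1374


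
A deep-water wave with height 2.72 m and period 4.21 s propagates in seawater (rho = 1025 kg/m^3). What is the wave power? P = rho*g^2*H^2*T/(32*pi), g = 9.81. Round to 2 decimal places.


P = rho * g^2 * H^2 * T / (32 * pi)
P = 1025 * 9.81^2 * 2.72^2 * 4.21 / (32 * pi)
P = 1025 * 96.2361 * 7.3984 * 4.21 / 100.53096
P = 30562.01 W/m

30562.01


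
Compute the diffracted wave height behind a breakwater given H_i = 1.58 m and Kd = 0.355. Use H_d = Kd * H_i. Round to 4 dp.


H_d = Kd * H_i
H_d = 0.355 * 1.58
H_d = 0.5609 m

0.5609


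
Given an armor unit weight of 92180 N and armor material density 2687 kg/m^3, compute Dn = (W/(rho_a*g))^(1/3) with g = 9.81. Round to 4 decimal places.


V = W / (rho_a * g)
V = 92180 / (2687 * 9.81)
V = 92180 / 26359.47
V = 3.497035 m^3
Dn = V^(1/3) = 3.497035^(1/3)
Dn = 1.5179 m

1.5179


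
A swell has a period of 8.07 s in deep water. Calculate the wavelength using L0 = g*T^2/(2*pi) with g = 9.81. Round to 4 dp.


L0 = g * T^2 / (2 * pi)
L0 = 9.81 * 8.07^2 / (2 * pi)
L0 = 9.81 * 65.1249 / 6.28319
L0 = 638.8753 / 6.28319
L0 = 101.6802 m

101.6802


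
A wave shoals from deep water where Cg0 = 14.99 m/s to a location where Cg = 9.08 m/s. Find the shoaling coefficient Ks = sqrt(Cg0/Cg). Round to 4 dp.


Ks = sqrt(Cg0 / Cg)
Ks = sqrt(14.99 / 9.08)
Ks = sqrt(1.6509)
Ks = 1.2849

1.2849


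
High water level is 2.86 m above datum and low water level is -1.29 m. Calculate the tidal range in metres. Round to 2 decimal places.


Tidal range = High water - Low water
Tidal range = 2.86 - (-1.29)
Tidal range = 4.15 m

4.15


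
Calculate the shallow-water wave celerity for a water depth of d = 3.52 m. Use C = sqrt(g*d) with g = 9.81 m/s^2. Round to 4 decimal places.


Using the shallow-water approximation:
C = sqrt(g * d) = sqrt(9.81 * 3.52)
C = sqrt(34.5312)
C = 5.8763 m/s

5.8763


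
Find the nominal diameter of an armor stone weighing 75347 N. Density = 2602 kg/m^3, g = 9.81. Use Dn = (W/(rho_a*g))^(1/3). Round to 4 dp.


V = W / (rho_a * g)
V = 75347 / (2602 * 9.81)
V = 75347 / 25525.62
V = 2.951819 m^3
Dn = V^(1/3) = 2.951819^(1/3)
Dn = 1.4345 m

1.4345


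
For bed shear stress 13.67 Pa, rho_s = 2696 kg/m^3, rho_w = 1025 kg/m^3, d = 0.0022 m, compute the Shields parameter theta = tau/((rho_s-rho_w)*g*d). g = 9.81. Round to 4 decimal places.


theta = tau / ((rho_s - rho_w) * g * d)
rho_s - rho_w = 2696 - 1025 = 1671
Denominator = 1671 * 9.81 * 0.0022 = 36.063522
theta = 13.67 / 36.063522
theta = 0.3791

0.3791


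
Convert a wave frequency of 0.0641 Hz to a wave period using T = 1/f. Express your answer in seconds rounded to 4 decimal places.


T = 1 / f
T = 1 / 0.0641
T = 15.6006 s

15.6006


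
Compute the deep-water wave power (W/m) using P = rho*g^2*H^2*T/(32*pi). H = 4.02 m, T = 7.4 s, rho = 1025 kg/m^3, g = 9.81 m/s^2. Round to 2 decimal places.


P = rho * g^2 * H^2 * T / (32 * pi)
P = 1025 * 9.81^2 * 4.02^2 * 7.4 / (32 * pi)
P = 1025 * 96.2361 * 16.1604 * 7.4 / 100.53096
P = 117339.94 W/m

117339.94


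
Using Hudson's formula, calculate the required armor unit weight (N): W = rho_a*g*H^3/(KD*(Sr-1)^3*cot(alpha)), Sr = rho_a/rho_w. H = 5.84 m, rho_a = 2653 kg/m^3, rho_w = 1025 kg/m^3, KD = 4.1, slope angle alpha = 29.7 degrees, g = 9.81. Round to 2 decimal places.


Sr = rho_a / rho_w = 2653 / 1025 = 2.588293
(Sr - 1) = 1.588293
(Sr - 1)^3 = 4.006744
cot(29.7) = 1 / tan(29.7) = 1 / 0.570390 = 1.753187
Numerator = 2653 * 9.81 * 5.84^3 = 5183758.9559
Denominator = 4.1 * 4.006744 * 1.753187 = 28.800738
W = 5183758.9559 / 28.800738
W = 179987.02 N

179987.02


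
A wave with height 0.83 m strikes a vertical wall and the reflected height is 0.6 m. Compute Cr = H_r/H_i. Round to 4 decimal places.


Cr = H_r / H_i
Cr = 0.6 / 0.83
Cr = 0.7229

0.7229


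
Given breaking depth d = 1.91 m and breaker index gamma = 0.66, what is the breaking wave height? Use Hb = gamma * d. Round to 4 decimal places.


Hb = gamma * d
Hb = 0.66 * 1.91
Hb = 1.2606 m

1.2606


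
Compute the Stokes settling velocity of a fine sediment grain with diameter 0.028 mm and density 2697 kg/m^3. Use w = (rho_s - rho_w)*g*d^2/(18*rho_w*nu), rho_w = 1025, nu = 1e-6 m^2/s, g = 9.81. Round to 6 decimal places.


w = (rho_s - rho_w) * g * d^2 / (18 * rho_w * nu)
d = 0.028 mm = 0.000028 m
rho_s - rho_w = 2697 - 1025 = 1672
Numerator = 1672 * 9.81 * (0.000028)^2 = 0.000012859419
Denominator = 18 * 1025 * 1e-6 = 0.018450
w = 0.000697 m/s

0.000697


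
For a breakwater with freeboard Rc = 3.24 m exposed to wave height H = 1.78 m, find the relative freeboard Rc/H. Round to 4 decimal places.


Relative freeboard = Rc / H
= 3.24 / 1.78
= 1.8202

1.8202


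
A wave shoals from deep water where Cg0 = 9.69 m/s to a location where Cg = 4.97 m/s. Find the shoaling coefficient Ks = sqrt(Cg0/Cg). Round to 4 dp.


Ks = sqrt(Cg0 / Cg)
Ks = sqrt(9.69 / 4.97)
Ks = sqrt(1.9497)
Ks = 1.3963

1.3963


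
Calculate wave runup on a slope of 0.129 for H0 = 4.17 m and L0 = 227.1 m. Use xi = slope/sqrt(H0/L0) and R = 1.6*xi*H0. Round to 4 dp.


xi = slope / sqrt(H0/L0)
H0/L0 = 4.17/227.1 = 0.018362
sqrt(0.018362) = 0.135506
xi = 0.129 / 0.135506 = 0.951985
R = 1.6 * xi * H0 = 1.6 * 0.951985 * 4.17
R = 6.3516 m

6.3516


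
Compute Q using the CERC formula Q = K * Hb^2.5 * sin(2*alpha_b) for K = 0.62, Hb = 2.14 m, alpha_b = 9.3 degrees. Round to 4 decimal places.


Q = K * Hb^2.5 * sin(2 * alpha_b)
Hb^2.5 = 2.14^2.5 = 6.699377
sin(2 * 9.3) = sin(18.6) = 0.318959
Q = 0.62 * 6.699377 * 0.318959
Q = 1.3248 m^3/s

1.3248


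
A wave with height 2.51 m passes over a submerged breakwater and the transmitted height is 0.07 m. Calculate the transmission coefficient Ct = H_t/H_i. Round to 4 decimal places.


Ct = H_t / H_i
Ct = 0.07 / 2.51
Ct = 0.0279

0.0279


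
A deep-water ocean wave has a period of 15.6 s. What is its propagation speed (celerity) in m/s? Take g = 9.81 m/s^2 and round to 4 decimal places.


We use the deep-water celerity formula:
C = g * T / (2 * pi)
C = 9.81 * 15.6 / (2 * 3.14159...)
C = 153.036000 / 6.283185
C = 24.3564 m/s

24.3564


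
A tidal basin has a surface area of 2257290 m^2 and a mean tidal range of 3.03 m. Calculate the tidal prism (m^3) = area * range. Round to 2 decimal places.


Tidal prism = Area * Tidal range
P = 2257290 * 3.03
P = 6839588.70 m^3

6839588.70


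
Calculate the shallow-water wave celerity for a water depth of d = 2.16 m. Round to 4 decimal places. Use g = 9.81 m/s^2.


Using the shallow-water approximation:
C = sqrt(g * d) = sqrt(9.81 * 2.16)
C = sqrt(21.1896)
C = 4.6032 m/s

4.6032


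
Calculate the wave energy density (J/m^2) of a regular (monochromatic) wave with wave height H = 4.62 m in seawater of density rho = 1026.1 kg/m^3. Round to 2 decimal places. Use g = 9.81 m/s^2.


E = (1/8) * rho * g * H^2
E = (1/8) * 1026.1 * 9.81 * 4.62^2
E = 0.125 * 1026.1 * 9.81 * 21.3444
E = 26856.70 J/m^2

26856.70


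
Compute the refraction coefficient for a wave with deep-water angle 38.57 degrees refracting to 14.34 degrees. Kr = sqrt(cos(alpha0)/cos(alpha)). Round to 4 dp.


Kr = sqrt(cos(alpha0) / cos(alpha))
cos(38.57) = 0.781847
cos(14.34) = 0.968843
Kr = sqrt(0.781847 / 0.968843)
Kr = sqrt(0.806990)
Kr = 0.8983

0.8983


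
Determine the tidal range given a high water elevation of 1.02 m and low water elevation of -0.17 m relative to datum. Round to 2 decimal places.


Tidal range = High water - Low water
Tidal range = 1.02 - (-0.17)
Tidal range = 1.19 m

1.19


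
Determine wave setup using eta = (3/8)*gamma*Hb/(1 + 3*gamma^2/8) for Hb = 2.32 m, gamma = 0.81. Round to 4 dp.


eta = (3/8) * gamma * Hb / (1 + 3*gamma^2/8)
Numerator = (3/8) * 0.81 * 2.32 = 0.704700
Denominator = 1 + 3*0.81^2/8 = 1 + 0.246038 = 1.246038
eta = 0.704700 / 1.246038
eta = 0.5656 m

0.5656


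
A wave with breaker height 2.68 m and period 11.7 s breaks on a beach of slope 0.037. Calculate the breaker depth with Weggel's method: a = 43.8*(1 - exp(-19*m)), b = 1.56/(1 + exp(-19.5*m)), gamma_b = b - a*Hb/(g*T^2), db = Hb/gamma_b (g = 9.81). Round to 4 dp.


a = 43.8 * (1 - exp(-19 * m))
exp(-19 * 0.037) = exp(-0.7030) = 0.495098
a = 43.8 * (1 - 0.495098) = 22.114717
b = 1.56 / (1 + exp(-19.5 * m))
exp(-19.5 * 0.037) = exp(-0.7215) = 0.486023
b = 1.56 / (1 + 0.486023) = 1.049782
Hb / (g * T^2) = 2.68 / (9.81 * 11.7^2) = 2.68 / 1342.8909 = 0.00199569
gamma_b = b - a * Hb/(g*T^2) = 1.049782 - 22.114717 * 0.00199569 = 1.005648
db = Hb / gamma_b = 2.68 / 1.005648
db = 2.6649 m

2.6649


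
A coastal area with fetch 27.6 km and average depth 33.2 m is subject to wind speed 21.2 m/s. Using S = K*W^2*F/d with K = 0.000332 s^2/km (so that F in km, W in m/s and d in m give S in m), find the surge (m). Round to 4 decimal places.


S = K * W^2 * F / d
W^2 = 21.2^2 = 449.44
S = 0.000332 * 449.44 * 27.6 / 33.2
Numerator = 0.000332 * 449.44 * 27.6 = 4.118309
S = 4.118309 / 33.2 = 0.1240 m

0.1240


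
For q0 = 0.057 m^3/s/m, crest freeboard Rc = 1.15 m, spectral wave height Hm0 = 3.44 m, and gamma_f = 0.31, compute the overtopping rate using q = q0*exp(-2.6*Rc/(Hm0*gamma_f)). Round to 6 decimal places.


q = q0 * exp(-2.6 * Rc / (Hm0 * gamma_f))
Exponent = -2.6 * 1.15 / (3.44 * 0.31)
= -2.6 * 1.15 / 1.0664
= -2.803826
exp(-2.803826) = 0.060578
q = 0.057 * 0.060578
q = 0.003453 m^3/s/m

0.003453


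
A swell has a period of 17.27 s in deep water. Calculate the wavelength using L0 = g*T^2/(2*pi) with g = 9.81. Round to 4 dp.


L0 = g * T^2 / (2 * pi)
L0 = 9.81 * 17.27^2 / (2 * pi)
L0 = 9.81 * 298.2529 / 6.28319
L0 = 2925.8609 / 6.28319
L0 = 465.6652 m

465.6652


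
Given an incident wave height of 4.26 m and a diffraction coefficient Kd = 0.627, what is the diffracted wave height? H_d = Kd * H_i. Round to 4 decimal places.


H_d = Kd * H_i
H_d = 0.627 * 4.26
H_d = 2.6710 m

2.6710


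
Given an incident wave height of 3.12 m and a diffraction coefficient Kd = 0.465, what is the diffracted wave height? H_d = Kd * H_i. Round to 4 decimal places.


H_d = Kd * H_i
H_d = 0.465 * 3.12
H_d = 1.4508 m

1.4508


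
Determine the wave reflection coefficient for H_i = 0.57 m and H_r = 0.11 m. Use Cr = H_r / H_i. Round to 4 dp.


Cr = H_r / H_i
Cr = 0.11 / 0.57
Cr = 0.1930

0.1930


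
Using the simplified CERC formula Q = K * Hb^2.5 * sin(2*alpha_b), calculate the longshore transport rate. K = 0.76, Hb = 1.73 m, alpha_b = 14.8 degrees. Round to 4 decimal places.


Q = K * Hb^2.5 * sin(2 * alpha_b)
Hb^2.5 = 1.73^2.5 = 3.936545
sin(2 * 14.8) = sin(29.6) = 0.493942
Q = 0.76 * 3.936545 * 0.493942
Q = 1.4778 m^3/s

1.4778


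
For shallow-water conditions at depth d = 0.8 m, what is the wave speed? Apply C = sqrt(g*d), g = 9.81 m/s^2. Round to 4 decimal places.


Using the shallow-water approximation:
C = sqrt(g * d) = sqrt(9.81 * 0.8)
C = sqrt(7.8480)
C = 2.8014 m/s

2.8014


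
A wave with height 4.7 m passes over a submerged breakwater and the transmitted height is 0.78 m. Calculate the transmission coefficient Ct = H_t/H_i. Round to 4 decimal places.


Ct = H_t / H_i
Ct = 0.78 / 4.7
Ct = 0.1660

0.1660


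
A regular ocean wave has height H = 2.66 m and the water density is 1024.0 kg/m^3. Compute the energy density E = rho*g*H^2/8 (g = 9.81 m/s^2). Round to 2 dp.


E = (1/8) * rho * g * H^2
E = (1/8) * 1024.0 * 9.81 * 2.66^2
E = 0.125 * 1024.0 * 9.81 * 7.0756
E = 8884.69 J/m^2

8884.69


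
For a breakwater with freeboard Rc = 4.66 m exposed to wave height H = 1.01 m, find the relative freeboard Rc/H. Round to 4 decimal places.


Relative freeboard = Rc / H
= 4.66 / 1.01
= 4.6139

4.6139


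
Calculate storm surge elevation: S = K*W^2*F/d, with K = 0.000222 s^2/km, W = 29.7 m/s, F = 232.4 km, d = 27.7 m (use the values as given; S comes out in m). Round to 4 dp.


S = K * W^2 * F / d
W^2 = 29.7^2 = 882.09
S = 0.000222 * 882.09 * 232.4 / 27.7
Numerator = 0.000222 * 882.09 * 232.4 = 45.509493
S = 45.509493 / 27.7 = 1.6429 m

1.6429


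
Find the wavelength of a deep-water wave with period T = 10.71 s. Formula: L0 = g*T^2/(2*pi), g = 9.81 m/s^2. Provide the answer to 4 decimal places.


L0 = g * T^2 / (2 * pi)
L0 = 9.81 * 10.71^2 / (2 * pi)
L0 = 9.81 * 114.7041 / 6.28319
L0 = 1125.2472 / 6.28319
L0 = 179.0887 m

179.0887


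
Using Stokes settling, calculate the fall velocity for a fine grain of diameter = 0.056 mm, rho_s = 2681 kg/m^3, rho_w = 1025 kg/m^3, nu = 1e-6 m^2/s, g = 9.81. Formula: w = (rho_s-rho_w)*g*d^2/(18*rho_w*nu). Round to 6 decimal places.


w = (rho_s - rho_w) * g * d^2 / (18 * rho_w * nu)
d = 0.056 mm = 0.000056 m
rho_s - rho_w = 2681 - 1025 = 1656
Numerator = 1656 * 9.81 * (0.000056)^2 = 0.000050945449
Denominator = 18 * 1025 * 1e-6 = 0.018450
w = 0.002761 m/s

0.002761


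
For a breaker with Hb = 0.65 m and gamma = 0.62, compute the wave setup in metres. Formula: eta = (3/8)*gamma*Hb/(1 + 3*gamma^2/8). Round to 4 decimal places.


eta = (3/8) * gamma * Hb / (1 + 3*gamma^2/8)
Numerator = (3/8) * 0.62 * 0.65 = 0.151125
Denominator = 1 + 3*0.62^2/8 = 1 + 0.144150 = 1.144150
eta = 0.151125 / 1.144150
eta = 0.1321 m

0.1321


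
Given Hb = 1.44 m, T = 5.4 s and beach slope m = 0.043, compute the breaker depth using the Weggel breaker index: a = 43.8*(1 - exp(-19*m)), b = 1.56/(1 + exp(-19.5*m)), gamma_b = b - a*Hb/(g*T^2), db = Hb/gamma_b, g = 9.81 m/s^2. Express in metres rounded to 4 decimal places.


a = 43.8 * (1 - exp(-19 * m))
exp(-19 * 0.043) = exp(-0.8170) = 0.441755
a = 43.8 * (1 - 0.441755) = 24.451134
b = 1.56 / (1 + exp(-19.5 * m))
exp(-19.5 * 0.043) = exp(-0.8385) = 0.432359
b = 1.56 / (1 + 0.432359) = 1.089113
Hb / (g * T^2) = 1.44 / (9.81 * 5.4^2) = 1.44 / 286.0596 = 0.00503392
gamma_b = b - a * Hb/(g*T^2) = 1.089113 - 24.451134 * 0.00503392 = 0.966028
db = Hb / gamma_b = 1.44 / 0.966028
db = 1.4906 m

1.4906


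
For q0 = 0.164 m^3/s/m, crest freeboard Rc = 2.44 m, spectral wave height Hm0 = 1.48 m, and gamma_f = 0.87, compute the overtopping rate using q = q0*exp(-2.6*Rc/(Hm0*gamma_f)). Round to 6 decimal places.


q = q0 * exp(-2.6 * Rc / (Hm0 * gamma_f))
Exponent = -2.6 * 2.44 / (1.48 * 0.87)
= -2.6 * 2.44 / 1.2876
= -4.926996
exp(-4.926996) = 0.007248
q = 0.164 * 0.007248
q = 0.001189 m^3/s/m

0.001189


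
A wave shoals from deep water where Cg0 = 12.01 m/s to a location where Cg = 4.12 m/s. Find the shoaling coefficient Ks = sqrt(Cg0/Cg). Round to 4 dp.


Ks = sqrt(Cg0 / Cg)
Ks = sqrt(12.01 / 4.12)
Ks = sqrt(2.9150)
Ks = 1.7074

1.7074


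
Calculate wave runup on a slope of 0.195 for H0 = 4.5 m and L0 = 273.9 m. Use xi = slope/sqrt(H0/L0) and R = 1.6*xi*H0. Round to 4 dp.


xi = slope / sqrt(H0/L0)
H0/L0 = 4.5/273.9 = 0.016429
sqrt(0.016429) = 0.128177
xi = 0.195 / 0.128177 = 1.521333
R = 1.6 * xi * H0 = 1.6 * 1.521333 * 4.5
R = 10.9536 m

10.9536


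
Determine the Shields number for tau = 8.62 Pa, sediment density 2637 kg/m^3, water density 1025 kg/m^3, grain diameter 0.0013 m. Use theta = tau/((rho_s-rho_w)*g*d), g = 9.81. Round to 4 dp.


theta = tau / ((rho_s - rho_w) * g * d)
rho_s - rho_w = 2637 - 1025 = 1612
Denominator = 1612 * 9.81 * 0.0013 = 20.557836
theta = 8.62 / 20.557836
theta = 0.4193

0.4193


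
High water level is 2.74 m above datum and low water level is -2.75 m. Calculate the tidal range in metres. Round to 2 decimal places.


Tidal range = High water - Low water
Tidal range = 2.74 - (-2.75)
Tidal range = 5.49 m

5.49


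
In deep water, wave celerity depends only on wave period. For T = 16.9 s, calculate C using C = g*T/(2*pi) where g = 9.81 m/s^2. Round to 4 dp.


We use the deep-water celerity formula:
C = g * T / (2 * pi)
C = 9.81 * 16.9 / (2 * 3.14159...)
C = 165.789000 / 6.283185
C = 26.3861 m/s

26.3861


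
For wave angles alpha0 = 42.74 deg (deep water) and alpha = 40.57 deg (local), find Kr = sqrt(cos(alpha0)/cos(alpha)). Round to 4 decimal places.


Kr = sqrt(cos(alpha0) / cos(alpha))
cos(42.74) = 0.734441
cos(40.57) = 0.759612
Kr = sqrt(0.734441 / 0.759612)
Kr = sqrt(0.966863)
Kr = 0.9833

0.9833


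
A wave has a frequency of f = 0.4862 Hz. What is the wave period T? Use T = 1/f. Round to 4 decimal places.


T = 1 / f
T = 1 / 0.4862
T = 2.0568 s

2.0568


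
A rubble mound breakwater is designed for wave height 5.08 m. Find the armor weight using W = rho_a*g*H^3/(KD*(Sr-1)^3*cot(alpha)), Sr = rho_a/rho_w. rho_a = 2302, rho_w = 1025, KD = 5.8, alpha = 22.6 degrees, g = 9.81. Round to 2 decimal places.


Sr = rho_a / rho_w = 2302 / 1025 = 2.245854
(Sr - 1) = 1.245854
(Sr - 1)^3 = 1.933753
cot(22.6) = 1 / tan(22.6) = 1 / 0.416260 = 2.402346
Numerator = 2302 * 9.81 * 5.08^3 = 2960502.7138
Denominator = 5.8 * 1.933753 * 2.402346 = 26.944157
W = 2960502.7138 / 26.944157
W = 109875.50 N

109875.50


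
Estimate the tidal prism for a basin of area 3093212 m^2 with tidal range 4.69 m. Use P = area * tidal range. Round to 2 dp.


Tidal prism = Area * Tidal range
P = 3093212 * 4.69
P = 14507164.28 m^3

14507164.28


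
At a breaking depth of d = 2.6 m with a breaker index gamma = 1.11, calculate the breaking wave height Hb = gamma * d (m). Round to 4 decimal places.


Hb = gamma * d
Hb = 1.11 * 2.6
Hb = 2.8860 m

2.8860


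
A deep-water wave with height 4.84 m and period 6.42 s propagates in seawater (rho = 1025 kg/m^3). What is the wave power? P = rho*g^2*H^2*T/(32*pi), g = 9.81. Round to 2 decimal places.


P = rho * g^2 * H^2 * T / (32 * pi)
P = 1025 * 9.81^2 * 4.84^2 * 6.42 / (32 * pi)
P = 1025 * 96.2361 * 23.4256 * 6.42 / 100.53096
P = 147566.50 W/m

147566.50


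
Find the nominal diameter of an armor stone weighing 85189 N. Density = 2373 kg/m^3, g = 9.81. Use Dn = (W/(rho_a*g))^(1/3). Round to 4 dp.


V = W / (rho_a * g)
V = 85189 / (2373 * 9.81)
V = 85189 / 23279.13
V = 3.659458 m^3
Dn = V^(1/3) = 3.659458^(1/3)
Dn = 1.5410 m

1.5410


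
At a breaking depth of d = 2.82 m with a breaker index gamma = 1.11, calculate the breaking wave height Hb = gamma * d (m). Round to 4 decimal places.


Hb = gamma * d
Hb = 1.11 * 2.82
Hb = 3.1302 m

3.1302


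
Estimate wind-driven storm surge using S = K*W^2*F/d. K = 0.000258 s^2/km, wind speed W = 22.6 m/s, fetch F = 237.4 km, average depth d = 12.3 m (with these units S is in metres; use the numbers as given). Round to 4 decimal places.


S = K * W^2 * F / d
W^2 = 22.6^2 = 510.76
S = 0.000258 * 510.76 * 237.4 / 12.3
Numerator = 0.000258 * 510.76 * 237.4 = 31.283641
S = 31.283641 / 12.3 = 2.5434 m

2.5434


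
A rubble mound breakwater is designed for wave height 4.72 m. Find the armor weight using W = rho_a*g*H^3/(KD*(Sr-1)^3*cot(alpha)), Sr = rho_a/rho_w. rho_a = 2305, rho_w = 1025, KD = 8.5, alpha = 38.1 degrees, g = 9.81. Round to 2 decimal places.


Sr = rho_a / rho_w = 2305 / 1025 = 2.248780
(Sr - 1) = 1.248780
(Sr - 1)^3 = 1.947414
cot(38.1) = 1 / tan(38.1) = 1 / 0.784100 = 1.275347
Numerator = 2305 * 9.81 * 4.72^3 = 2377748.5911
Denominator = 8.5 * 1.947414 * 1.275347 = 21.110849
W = 2377748.5911 / 21.110849
W = 112631.60 N

112631.60


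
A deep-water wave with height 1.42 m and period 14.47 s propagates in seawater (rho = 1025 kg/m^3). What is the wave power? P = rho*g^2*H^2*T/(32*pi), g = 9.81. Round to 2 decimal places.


P = rho * g^2 * H^2 * T / (32 * pi)
P = 1025 * 9.81^2 * 1.42^2 * 14.47 / (32 * pi)
P = 1025 * 96.2361 * 2.0164 * 14.47 / 100.53096
P = 28629.07 W/m

28629.07


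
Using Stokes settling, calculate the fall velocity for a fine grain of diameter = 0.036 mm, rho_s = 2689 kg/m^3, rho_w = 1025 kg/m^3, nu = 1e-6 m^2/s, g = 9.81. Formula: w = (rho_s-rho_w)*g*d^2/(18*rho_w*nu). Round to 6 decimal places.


w = (rho_s - rho_w) * g * d^2 / (18 * rho_w * nu)
d = 0.036 mm = 0.000036 m
rho_s - rho_w = 2689 - 1025 = 1664
Numerator = 1664 * 9.81 * (0.000036)^2 = 0.000021155697
Denominator = 18 * 1025 * 1e-6 = 0.018450
w = 0.001147 m/s

0.001147


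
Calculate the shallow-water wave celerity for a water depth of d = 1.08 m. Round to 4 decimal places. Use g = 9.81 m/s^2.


Using the shallow-water approximation:
C = sqrt(g * d) = sqrt(9.81 * 1.08)
C = sqrt(10.5948)
C = 3.2550 m/s

3.2550


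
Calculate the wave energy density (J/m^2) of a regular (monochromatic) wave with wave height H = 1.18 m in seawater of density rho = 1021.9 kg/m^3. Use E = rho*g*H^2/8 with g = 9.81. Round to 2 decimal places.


E = (1/8) * rho * g * H^2
E = (1/8) * 1021.9 * 9.81 * 1.18^2
E = 0.125 * 1021.9 * 9.81 * 1.3924
E = 1744.82 J/m^2

1744.82


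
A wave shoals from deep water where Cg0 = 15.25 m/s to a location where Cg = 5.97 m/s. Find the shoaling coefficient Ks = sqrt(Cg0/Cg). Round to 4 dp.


Ks = sqrt(Cg0 / Cg)
Ks = sqrt(15.25 / 5.97)
Ks = sqrt(2.5544)
Ks = 1.5983

1.5983


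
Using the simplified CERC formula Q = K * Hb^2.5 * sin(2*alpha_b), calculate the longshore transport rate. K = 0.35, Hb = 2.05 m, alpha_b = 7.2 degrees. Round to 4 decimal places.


Q = K * Hb^2.5 * sin(2 * alpha_b)
Hb^2.5 = 2.05^2.5 = 6.017064
sin(2 * 7.2) = sin(14.4) = 0.248690
Q = 0.35 * 6.017064 * 0.248690
Q = 0.5237 m^3/s

0.5237


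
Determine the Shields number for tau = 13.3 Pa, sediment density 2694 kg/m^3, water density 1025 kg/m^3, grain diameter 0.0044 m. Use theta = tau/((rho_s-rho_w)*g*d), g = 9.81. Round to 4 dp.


theta = tau / ((rho_s - rho_w) * g * d)
rho_s - rho_w = 2694 - 1025 = 1669
Denominator = 1669 * 9.81 * 0.0044 = 72.040716
theta = 13.3 / 72.040716
theta = 0.1846

0.1846


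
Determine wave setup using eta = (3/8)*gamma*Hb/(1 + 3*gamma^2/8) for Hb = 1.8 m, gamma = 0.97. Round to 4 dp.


eta = (3/8) * gamma * Hb / (1 + 3*gamma^2/8)
Numerator = (3/8) * 0.97 * 1.8 = 0.654750
Denominator = 1 + 3*0.97^2/8 = 1 + 0.352838 = 1.352838
eta = 0.654750 / 1.352838
eta = 0.4840 m

0.4840


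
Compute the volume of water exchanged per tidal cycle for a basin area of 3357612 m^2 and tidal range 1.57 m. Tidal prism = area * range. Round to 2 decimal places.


Tidal prism = Area * Tidal range
P = 3357612 * 1.57
P = 5271450.84 m^3

5271450.84


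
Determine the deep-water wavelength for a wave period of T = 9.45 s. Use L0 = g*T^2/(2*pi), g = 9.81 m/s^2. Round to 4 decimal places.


L0 = g * T^2 / (2 * pi)
L0 = 9.81 * 9.45^2 / (2 * pi)
L0 = 9.81 * 89.3025 / 6.28319
L0 = 876.0575 / 6.28319
L0 = 139.4289 m

139.4289


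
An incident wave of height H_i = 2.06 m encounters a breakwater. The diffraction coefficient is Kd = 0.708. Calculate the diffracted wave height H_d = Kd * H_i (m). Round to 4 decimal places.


H_d = Kd * H_i
H_d = 0.708 * 2.06
H_d = 1.4585 m

1.4585


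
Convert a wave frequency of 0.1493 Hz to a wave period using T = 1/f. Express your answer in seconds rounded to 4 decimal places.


T = 1 / f
T = 1 / 0.1493
T = 6.6979 s

6.6979


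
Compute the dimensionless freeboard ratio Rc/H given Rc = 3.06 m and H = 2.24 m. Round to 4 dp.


Relative freeboard = Rc / H
= 3.06 / 2.24
= 1.3661

1.3661


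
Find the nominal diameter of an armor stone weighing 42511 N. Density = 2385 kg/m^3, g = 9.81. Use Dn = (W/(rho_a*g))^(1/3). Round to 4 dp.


V = W / (rho_a * g)
V = 42511 / (2385 * 9.81)
V = 42511 / 23396.85
V = 1.816954 m^3
Dn = V^(1/3) = 1.816954^(1/3)
Dn = 1.2202 m

1.2202


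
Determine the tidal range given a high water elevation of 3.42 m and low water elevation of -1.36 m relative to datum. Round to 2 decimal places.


Tidal range = High water - Low water
Tidal range = 3.42 - (-1.36)
Tidal range = 4.78 m

4.78


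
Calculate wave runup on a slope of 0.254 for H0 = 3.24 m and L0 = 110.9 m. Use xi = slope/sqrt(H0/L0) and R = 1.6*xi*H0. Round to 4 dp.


xi = slope / sqrt(H0/L0)
H0/L0 = 3.24/110.9 = 0.029216
sqrt(0.029216) = 0.170925
xi = 0.254 / 0.170925 = 1.486028
R = 1.6 * xi * H0 = 1.6 * 1.486028 * 3.24
R = 7.7036 m

7.7036


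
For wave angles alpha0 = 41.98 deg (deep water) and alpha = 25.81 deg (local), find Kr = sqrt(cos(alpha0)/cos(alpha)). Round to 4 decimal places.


Kr = sqrt(cos(alpha0) / cos(alpha))
cos(41.98) = 0.743378
cos(25.81) = 0.900243
Kr = sqrt(0.743378 / 0.900243)
Kr = sqrt(0.825753)
Kr = 0.9087

0.9087


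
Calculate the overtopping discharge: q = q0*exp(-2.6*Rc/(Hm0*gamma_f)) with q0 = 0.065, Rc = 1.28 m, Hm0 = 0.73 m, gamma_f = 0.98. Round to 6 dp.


q = q0 * exp(-2.6 * Rc / (Hm0 * gamma_f))
Exponent = -2.6 * 1.28 / (0.73 * 0.98)
= -2.6 * 1.28 / 0.7154
= -4.651943
exp(-4.651943) = 0.009543
q = 0.065 * 0.009543
q = 0.000620 m^3/s/m

0.000620


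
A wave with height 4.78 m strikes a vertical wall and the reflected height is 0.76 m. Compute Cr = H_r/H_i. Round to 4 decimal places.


Cr = H_r / H_i
Cr = 0.76 / 4.78
Cr = 0.1590

0.1590


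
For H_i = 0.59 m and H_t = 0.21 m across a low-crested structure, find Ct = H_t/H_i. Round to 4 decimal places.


Ct = H_t / H_i
Ct = 0.21 / 0.59
Ct = 0.3559

0.3559


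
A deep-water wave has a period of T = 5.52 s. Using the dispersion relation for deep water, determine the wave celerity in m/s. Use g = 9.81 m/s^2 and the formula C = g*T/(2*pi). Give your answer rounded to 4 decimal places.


We use the deep-water celerity formula:
C = g * T / (2 * pi)
C = 9.81 * 5.52 / (2 * 3.14159...)
C = 54.151200 / 6.283185
C = 8.6184 m/s

8.6184


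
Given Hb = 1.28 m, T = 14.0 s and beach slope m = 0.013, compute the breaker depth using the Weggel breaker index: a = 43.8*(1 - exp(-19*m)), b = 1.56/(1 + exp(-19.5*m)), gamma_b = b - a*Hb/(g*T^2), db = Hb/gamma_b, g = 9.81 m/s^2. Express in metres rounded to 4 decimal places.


a = 43.8 * (1 - exp(-19 * m))
exp(-19 * 0.013) = exp(-0.2470) = 0.781141
a = 43.8 * (1 - 0.781141) = 9.586038
b = 1.56 / (1 + exp(-19.5 * m))
exp(-19.5 * 0.013) = exp(-0.2535) = 0.776080
b = 1.56 / (1 + 0.776080) = 0.878339
Hb / (g * T^2) = 1.28 / (9.81 * 14.0^2) = 1.28 / 1922.7600 = 0.00066571
gamma_b = b - a * Hb/(g*T^2) = 0.878339 - 9.586038 * 0.00066571 = 0.871957
db = Hb / gamma_b = 1.28 / 0.871957
db = 1.4680 m

1.4680


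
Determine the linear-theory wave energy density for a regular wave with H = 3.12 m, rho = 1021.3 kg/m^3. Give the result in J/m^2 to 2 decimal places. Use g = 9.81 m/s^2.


E = (1/8) * rho * g * H^2
E = (1/8) * 1021.3 * 9.81 * 3.12^2
E = 0.125 * 1021.3 * 9.81 * 9.7344
E = 12191.06 J/m^2

12191.06


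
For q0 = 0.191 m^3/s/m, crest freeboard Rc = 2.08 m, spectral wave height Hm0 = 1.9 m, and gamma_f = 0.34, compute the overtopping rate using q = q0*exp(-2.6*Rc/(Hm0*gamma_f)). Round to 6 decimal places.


q = q0 * exp(-2.6 * Rc / (Hm0 * gamma_f))
Exponent = -2.6 * 2.08 / (1.9 * 0.34)
= -2.6 * 2.08 / 0.6460
= -8.371517
exp(-8.371517) = 0.000231
q = 0.191 * 0.000231
q = 0.000044 m^3/s/m

0.000044


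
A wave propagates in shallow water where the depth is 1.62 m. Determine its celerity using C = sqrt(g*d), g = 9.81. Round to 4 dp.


Using the shallow-water approximation:
C = sqrt(g * d) = sqrt(9.81 * 1.62)
C = sqrt(15.8922)
C = 3.9865 m/s

3.9865


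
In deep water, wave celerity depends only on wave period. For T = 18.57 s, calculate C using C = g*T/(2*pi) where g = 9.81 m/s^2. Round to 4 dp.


We use the deep-water celerity formula:
C = g * T / (2 * pi)
C = 9.81 * 18.57 / (2 * 3.14159...)
C = 182.171700 / 6.283185
C = 28.9935 m/s

28.9935


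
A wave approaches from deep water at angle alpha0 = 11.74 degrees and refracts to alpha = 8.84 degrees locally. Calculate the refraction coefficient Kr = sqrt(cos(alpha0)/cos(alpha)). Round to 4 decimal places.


Kr = sqrt(cos(alpha0) / cos(alpha))
cos(11.74) = 0.979081
cos(8.84) = 0.988121
Kr = sqrt(0.979081 / 0.988121)
Kr = sqrt(0.990851)
Kr = 0.9954

0.9954


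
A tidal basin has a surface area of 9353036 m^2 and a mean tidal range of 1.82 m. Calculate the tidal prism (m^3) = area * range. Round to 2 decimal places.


Tidal prism = Area * Tidal range
P = 9353036 * 1.82
P = 17022525.52 m^3

17022525.52


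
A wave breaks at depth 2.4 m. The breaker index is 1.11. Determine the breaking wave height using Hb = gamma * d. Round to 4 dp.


Hb = gamma * d
Hb = 1.11 * 2.4
Hb = 2.6640 m

2.6640


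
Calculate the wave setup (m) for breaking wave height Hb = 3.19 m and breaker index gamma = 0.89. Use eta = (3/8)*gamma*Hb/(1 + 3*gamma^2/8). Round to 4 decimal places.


eta = (3/8) * gamma * Hb / (1 + 3*gamma^2/8)
Numerator = (3/8) * 0.89 * 3.19 = 1.064662
Denominator = 1 + 3*0.89^2/8 = 1 + 0.297038 = 1.297038
eta = 1.064662 / 1.297038
eta = 0.8208 m

0.8208


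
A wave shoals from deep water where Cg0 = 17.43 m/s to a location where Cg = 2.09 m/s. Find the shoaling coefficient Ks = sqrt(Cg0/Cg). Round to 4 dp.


Ks = sqrt(Cg0 / Cg)
Ks = sqrt(17.43 / 2.09)
Ks = sqrt(8.3397)
Ks = 2.8879

2.8879


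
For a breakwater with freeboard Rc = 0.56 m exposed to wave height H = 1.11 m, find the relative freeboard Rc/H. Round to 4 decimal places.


Relative freeboard = Rc / H
= 0.56 / 1.11
= 0.5045

0.5045


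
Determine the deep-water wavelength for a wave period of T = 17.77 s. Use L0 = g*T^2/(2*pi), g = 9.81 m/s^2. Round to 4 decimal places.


L0 = g * T^2 / (2 * pi)
L0 = 9.81 * 17.77^2 / (2 * pi)
L0 = 9.81 * 315.7729 / 6.28319
L0 = 3097.7321 / 6.28319
L0 = 493.0194 m

493.0194


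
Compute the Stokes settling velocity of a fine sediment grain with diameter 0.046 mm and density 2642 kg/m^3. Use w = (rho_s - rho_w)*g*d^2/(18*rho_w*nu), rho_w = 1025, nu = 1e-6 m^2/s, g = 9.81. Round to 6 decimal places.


w = (rho_s - rho_w) * g * d^2 / (18 * rho_w * nu)
d = 0.046 mm = 0.000046 m
rho_s - rho_w = 2642 - 1025 = 1617
Numerator = 1617 * 9.81 * (0.000046)^2 = 0.000033565621
Denominator = 18 * 1025 * 1e-6 = 0.018450
w = 0.001819 m/s

0.001819


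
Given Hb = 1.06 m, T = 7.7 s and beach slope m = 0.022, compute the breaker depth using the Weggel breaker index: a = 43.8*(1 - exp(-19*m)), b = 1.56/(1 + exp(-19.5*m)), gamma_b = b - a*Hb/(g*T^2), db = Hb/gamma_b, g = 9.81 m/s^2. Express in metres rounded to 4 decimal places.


a = 43.8 * (1 - exp(-19 * m))
exp(-19 * 0.022) = exp(-0.4180) = 0.658362
a = 43.8 * (1 - 0.658362) = 14.963734
b = 1.56 / (1 + exp(-19.5 * m))
exp(-19.5 * 0.022) = exp(-0.4290) = 0.651160
b = 1.56 / (1 + 0.651160) = 0.944790
Hb / (g * T^2) = 1.06 / (9.81 * 7.7^2) = 1.06 / 581.6349 = 0.00182245
gamma_b = b - a * Hb/(g*T^2) = 0.944790 - 14.963734 * 0.00182245 = 0.917520
db = Hb / gamma_b = 1.06 / 0.917520
db = 1.1553 m

1.1553


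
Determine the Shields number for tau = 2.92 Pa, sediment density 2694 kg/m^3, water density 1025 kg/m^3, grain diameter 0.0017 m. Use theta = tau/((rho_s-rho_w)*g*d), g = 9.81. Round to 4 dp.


theta = tau / ((rho_s - rho_w) * g * d)
rho_s - rho_w = 2694 - 1025 = 1669
Denominator = 1669 * 9.81 * 0.0017 = 27.833913
theta = 2.92 / 27.833913
theta = 0.1049

0.1049


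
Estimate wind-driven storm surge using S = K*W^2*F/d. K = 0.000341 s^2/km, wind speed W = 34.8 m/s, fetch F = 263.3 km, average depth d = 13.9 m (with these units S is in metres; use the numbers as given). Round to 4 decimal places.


S = K * W^2 * F / d
W^2 = 34.8^2 = 1211.04
S = 0.000341 * 1211.04 * 263.3 / 13.9
Numerator = 0.000341 * 1211.04 * 263.3 = 108.733590
S = 108.733590 / 13.9 = 7.8226 m

7.8226


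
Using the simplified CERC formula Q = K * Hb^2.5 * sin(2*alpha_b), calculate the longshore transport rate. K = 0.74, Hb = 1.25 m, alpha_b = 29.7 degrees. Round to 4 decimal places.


Q = K * Hb^2.5 * sin(2 * alpha_b)
Hb^2.5 = 1.25^2.5 = 1.746928
sin(2 * 29.7) = sin(59.4) = 0.860742
Q = 0.74 * 1.746928 * 0.860742
Q = 1.1127 m^3/s

1.1127


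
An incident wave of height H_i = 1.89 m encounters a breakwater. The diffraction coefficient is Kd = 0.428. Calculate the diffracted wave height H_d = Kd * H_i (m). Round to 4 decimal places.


H_d = Kd * H_i
H_d = 0.428 * 1.89
H_d = 0.8089 m

0.8089


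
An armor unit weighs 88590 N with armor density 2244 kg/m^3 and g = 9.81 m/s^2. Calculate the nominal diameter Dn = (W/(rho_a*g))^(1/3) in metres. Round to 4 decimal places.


V = W / (rho_a * g)
V = 88590 / (2244 * 9.81)
V = 88590 / 22013.64
V = 4.024323 m^3
Dn = V^(1/3) = 4.024323^(1/3)
Dn = 1.5906 m

1.5906


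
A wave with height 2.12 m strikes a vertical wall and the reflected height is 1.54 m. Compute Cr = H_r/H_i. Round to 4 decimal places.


Cr = H_r / H_i
Cr = 1.54 / 2.12
Cr = 0.7264

0.7264


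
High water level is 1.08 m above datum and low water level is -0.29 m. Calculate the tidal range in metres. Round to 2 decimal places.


Tidal range = High water - Low water
Tidal range = 1.08 - (-0.29)
Tidal range = 1.37 m

1.37


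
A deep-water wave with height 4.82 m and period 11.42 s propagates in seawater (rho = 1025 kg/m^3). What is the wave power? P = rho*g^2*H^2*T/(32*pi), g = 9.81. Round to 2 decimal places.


P = rho * g^2 * H^2 * T / (32 * pi)
P = 1025 * 9.81^2 * 4.82^2 * 11.42 / (32 * pi)
P = 1025 * 96.2361 * 23.2324 * 11.42 / 100.53096
P = 260328.80 W/m

260328.80


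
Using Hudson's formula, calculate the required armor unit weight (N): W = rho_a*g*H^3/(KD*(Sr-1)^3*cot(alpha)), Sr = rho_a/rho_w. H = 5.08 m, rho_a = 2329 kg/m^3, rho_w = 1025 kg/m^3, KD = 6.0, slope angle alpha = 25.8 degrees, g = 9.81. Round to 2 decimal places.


Sr = rho_a / rho_w = 2329 / 1025 = 2.272195
(Sr - 1) = 1.272195
(Sr - 1)^3 = 2.059023
cot(25.8) = 1 / tan(25.8) = 1 / 0.483419 = 2.068599
Numerator = 2329 * 9.81 * 5.08^3 = 2995226.2470
Denominator = 6.0 * 2.059023 * 2.068599 = 25.555761
W = 2995226.2470 / 25.555761
W = 117203.56 N

117203.56
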